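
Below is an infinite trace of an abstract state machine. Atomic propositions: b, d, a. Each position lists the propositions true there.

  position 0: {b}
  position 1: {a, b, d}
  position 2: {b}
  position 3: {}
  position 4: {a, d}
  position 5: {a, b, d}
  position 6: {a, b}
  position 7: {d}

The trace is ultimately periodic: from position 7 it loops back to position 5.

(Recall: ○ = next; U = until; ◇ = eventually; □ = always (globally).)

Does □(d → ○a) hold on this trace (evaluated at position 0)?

d → ○a must hold at every position from 0 onward. It fails at position 1, so □(d → ○a) is false.
Positions where d holds: 1, 4, 5, 7.
Check ○a at each: 1→fails, 4→ok, 5→ok, 7→ok.

Does not hold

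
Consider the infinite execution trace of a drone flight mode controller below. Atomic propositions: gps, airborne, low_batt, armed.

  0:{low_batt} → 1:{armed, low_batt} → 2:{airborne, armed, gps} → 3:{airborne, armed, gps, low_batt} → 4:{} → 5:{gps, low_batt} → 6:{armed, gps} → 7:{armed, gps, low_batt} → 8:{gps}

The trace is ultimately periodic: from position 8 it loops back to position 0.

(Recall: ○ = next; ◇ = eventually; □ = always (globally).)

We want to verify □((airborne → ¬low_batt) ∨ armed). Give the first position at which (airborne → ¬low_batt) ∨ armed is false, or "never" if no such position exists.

(airborne → ¬low_batt) ∨ armed holds at every position 0..8, and those are all the positions the trace ever visits, so the invariant □((airborne → ¬low_batt) ∨ armed) is never violated.

never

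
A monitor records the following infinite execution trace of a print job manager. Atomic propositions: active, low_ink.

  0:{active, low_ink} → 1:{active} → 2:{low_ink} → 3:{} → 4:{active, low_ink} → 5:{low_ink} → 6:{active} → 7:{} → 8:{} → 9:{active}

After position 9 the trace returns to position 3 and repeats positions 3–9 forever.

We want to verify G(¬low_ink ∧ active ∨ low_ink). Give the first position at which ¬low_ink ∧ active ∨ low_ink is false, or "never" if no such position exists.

3

Check ¬low_ink ∧ active ∨ low_ink at each position in order: 0 ✓, 1 ✓, 2 ✓.
At position 3 the labels are {}, so ¬low_ink ∧ active ∨ low_ink is false there. This is the first violation.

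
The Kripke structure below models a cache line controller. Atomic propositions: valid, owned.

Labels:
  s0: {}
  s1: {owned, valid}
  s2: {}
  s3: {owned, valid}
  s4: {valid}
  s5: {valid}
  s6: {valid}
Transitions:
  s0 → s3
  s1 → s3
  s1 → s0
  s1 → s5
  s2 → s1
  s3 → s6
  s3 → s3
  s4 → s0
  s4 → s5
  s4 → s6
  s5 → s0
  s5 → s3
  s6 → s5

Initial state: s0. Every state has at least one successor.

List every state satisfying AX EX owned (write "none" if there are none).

{s0, s1, s2, s5, s6}

States satisfying EX owned: {s0, s1, s2, s3, s5}.
States satisfying AX EX owned: {s0, s1, s2, s5, s6}.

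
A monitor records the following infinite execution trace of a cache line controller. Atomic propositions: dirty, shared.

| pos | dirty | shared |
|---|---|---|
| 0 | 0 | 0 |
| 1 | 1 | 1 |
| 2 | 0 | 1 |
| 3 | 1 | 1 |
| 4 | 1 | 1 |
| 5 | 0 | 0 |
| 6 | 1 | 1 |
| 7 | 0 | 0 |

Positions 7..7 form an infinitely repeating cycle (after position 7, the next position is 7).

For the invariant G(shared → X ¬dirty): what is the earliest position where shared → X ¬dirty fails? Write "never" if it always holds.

Check shared → X ¬dirty at each position in order: 0 ✓, 1 ✓.
At position 2 the labels are {shared} and the next position 3 has {dirty, shared}, so shared → X ¬dirty is false there. This is the first violation.

2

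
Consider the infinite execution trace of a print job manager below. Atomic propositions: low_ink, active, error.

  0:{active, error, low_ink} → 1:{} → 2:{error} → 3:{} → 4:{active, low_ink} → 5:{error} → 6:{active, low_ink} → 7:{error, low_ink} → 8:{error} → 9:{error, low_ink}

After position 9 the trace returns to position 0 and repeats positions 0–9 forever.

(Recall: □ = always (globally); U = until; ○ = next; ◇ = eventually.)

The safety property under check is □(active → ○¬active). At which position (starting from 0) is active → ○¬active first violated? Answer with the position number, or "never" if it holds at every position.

active → ○¬active holds at every position 0..9, and those are all the positions the trace ever visits, so the invariant □(active → ○¬active) is never violated.

never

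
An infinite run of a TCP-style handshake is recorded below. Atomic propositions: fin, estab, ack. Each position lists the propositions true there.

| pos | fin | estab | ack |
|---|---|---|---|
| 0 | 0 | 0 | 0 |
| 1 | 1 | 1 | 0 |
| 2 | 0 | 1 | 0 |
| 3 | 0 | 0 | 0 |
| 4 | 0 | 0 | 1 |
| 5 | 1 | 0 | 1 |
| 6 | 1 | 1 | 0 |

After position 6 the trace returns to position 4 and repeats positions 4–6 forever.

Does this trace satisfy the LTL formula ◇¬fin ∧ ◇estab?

¬fin holds at position 0, which is reachable from 0, so ◇¬fin holds.
estab holds at position 1, which is reachable from 0, so ◇estab holds.
At position 0: ◇¬fin is true; ◇estab is true; so ◇¬fin ∧ ◇estab is true.

Holds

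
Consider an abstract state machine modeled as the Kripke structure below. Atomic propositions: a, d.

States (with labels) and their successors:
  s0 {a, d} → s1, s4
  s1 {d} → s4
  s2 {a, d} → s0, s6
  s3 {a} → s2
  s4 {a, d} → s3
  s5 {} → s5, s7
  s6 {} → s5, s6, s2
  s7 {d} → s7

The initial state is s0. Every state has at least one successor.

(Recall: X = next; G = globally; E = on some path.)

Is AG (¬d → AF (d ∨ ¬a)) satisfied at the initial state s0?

Holds

States satisfying ¬d → AF (d ∨ ¬a): {s0, s1, s2, s3, s4, s5, s6, s7}.
States satisfying AG (¬d → AF (d ∨ ¬a)): {s0, s1, s2, s3, s4, s5, s6, s7}.
Every state reachable from s0 satisfies ¬d → AF (d ∨ ¬a).
s0 ∈ Sat(AG (¬d → AF (d ∨ ¬a))).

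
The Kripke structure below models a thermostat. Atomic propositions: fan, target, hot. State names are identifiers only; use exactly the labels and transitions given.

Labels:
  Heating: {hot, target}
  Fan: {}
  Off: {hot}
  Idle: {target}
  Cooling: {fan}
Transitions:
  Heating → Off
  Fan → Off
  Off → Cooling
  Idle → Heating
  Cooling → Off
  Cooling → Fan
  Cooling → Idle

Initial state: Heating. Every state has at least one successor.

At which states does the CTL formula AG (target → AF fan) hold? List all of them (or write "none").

States satisfying target → AF fan: {Heating, Fan, Off, Idle, Cooling}.
States satisfying AG (target → AF fan): {Heating, Fan, Off, Idle, Cooling}.

{Heating, Fan, Off, Idle, Cooling}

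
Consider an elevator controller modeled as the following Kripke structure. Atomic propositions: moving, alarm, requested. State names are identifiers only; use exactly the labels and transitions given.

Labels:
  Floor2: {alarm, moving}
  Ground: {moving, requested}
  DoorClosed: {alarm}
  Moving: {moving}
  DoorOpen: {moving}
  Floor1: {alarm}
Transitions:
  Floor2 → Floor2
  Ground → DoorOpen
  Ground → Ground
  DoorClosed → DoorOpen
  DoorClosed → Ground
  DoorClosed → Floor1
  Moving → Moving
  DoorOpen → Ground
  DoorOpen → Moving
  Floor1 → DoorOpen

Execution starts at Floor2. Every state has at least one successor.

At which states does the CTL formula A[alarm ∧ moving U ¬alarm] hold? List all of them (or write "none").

States satisfying alarm ∧ moving: {Floor2}.
States satisfying ¬alarm: {Ground, Moving, DoorOpen}.
States satisfying A[alarm ∧ moving U ¬alarm]: {Ground, Moving, DoorOpen}.

{Ground, Moving, DoorOpen}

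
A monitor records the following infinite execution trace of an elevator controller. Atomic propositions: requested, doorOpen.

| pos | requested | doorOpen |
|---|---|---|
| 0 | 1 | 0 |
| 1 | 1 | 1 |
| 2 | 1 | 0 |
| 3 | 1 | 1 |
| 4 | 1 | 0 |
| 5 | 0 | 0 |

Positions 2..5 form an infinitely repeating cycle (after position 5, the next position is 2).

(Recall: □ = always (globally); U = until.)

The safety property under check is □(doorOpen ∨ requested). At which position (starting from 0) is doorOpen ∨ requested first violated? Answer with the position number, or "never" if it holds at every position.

5

Check doorOpen ∨ requested at each position in order: 0 ✓, 1 ✓, 2 ✓, 3 ✓, 4 ✓.
At position 5 the labels are {}, so doorOpen ∨ requested is false there. This is the first violation.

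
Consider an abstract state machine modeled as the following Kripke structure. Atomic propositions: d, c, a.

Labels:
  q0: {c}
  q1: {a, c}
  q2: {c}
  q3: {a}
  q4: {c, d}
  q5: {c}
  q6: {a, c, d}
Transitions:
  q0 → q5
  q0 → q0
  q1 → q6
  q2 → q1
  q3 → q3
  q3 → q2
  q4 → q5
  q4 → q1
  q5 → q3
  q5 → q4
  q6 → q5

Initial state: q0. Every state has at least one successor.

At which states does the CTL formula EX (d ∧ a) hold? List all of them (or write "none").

States satisfying d ∧ a: {q6}.
States satisfying EX (d ∧ a): {q1}.

{q1}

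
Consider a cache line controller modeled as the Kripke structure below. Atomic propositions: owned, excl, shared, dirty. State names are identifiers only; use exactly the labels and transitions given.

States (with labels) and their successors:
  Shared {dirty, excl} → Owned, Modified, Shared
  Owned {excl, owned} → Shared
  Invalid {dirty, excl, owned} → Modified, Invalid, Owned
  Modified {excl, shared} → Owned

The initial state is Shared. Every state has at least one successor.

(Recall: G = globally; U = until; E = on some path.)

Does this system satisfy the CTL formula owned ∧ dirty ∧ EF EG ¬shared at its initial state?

No

States satisfying owned ∧ dirty: {Invalid}.
States satisfying EG ¬shared: {Shared, Owned, Invalid}.
States satisfying EF EG ¬shared: {Shared, Owned, Invalid, Modified}.
States satisfying owned ∧ dirty ∧ EF EG ¬shared: {Invalid}.
Shared ∉ Sat(owned ∧ dirty ∧ EF EG ¬shared).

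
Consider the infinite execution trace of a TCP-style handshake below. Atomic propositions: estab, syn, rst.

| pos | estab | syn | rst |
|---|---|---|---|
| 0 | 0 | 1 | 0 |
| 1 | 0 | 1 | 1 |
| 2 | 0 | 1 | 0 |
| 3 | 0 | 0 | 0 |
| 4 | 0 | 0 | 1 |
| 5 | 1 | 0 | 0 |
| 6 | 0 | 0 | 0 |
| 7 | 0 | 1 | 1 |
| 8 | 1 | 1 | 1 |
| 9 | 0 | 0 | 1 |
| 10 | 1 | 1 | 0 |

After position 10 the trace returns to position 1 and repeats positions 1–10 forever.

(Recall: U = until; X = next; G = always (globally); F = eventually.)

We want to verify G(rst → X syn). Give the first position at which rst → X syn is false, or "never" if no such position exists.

4

Check rst → X syn at each position in order: 0 ✓, 1 ✓, 2 ✓, 3 ✓.
At position 4 the labels are {rst} and the next position 5 has {estab}, so rst → X syn is false there. This is the first violation.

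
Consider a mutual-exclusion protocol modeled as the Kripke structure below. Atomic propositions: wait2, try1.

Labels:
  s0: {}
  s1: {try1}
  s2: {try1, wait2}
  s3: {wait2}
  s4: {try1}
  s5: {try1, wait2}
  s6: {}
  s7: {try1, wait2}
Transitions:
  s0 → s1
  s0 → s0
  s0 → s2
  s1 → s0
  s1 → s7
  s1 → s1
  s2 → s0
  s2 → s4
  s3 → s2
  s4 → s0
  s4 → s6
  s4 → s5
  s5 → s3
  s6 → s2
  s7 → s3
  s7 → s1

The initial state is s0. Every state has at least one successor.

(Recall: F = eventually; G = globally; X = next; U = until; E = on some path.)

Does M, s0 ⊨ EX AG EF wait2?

Satisfied

States satisfying AG EF wait2: {s0, s1, s2, s3, s4, s5, s6, s7}.
States satisfying EX AG EF wait2: {s0, s1, s2, s3, s4, s5, s6, s7}.
s0 ∈ Sat(EX AG EF wait2).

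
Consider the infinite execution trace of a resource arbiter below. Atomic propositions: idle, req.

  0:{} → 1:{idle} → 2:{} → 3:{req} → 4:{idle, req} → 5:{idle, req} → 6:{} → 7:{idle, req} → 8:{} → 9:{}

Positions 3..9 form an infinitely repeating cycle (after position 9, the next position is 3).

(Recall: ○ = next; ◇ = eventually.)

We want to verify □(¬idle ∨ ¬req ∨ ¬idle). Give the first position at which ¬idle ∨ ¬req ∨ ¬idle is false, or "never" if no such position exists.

Check ¬idle ∨ ¬req ∨ ¬idle at each position in order: 0 ✓, 1 ✓, 2 ✓, 3 ✓.
At position 4 the labels are {idle, req}, so ¬idle ∨ ¬req ∨ ¬idle is false there. This is the first violation.

4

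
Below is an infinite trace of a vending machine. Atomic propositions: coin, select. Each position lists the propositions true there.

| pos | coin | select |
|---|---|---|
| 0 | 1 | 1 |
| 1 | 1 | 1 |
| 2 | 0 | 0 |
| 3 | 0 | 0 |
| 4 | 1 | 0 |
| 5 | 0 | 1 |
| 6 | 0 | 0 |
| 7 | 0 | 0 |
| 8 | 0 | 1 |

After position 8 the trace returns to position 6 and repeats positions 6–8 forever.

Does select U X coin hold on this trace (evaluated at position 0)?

Walking from position 0: X coin first holds at position 0, and select holds at every earlier position along the way, so select U X coin holds.

Yes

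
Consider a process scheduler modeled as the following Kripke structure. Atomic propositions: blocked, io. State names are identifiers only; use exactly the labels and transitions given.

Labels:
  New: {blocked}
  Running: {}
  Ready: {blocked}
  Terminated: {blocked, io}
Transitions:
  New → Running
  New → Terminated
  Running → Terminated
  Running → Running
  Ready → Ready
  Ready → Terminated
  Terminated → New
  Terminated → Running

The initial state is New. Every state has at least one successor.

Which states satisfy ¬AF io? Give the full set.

{New, Running, Ready}

States satisfying io: {Terminated}.
States satisfying AF io: {Terminated}.
States satisfying ¬AF io: {New, Running, Ready}.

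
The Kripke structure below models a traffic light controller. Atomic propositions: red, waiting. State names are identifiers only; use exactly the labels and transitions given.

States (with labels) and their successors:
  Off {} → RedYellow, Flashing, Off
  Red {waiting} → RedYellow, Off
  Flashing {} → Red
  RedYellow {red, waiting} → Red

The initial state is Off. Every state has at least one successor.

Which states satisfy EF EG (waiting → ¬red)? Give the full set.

{Off, Red, Flashing, RedYellow}

States satisfying EG (waiting → ¬red): {Off, Red, Flashing}.
States satisfying EF EG (waiting → ¬red): {Off, Red, Flashing, RedYellow}.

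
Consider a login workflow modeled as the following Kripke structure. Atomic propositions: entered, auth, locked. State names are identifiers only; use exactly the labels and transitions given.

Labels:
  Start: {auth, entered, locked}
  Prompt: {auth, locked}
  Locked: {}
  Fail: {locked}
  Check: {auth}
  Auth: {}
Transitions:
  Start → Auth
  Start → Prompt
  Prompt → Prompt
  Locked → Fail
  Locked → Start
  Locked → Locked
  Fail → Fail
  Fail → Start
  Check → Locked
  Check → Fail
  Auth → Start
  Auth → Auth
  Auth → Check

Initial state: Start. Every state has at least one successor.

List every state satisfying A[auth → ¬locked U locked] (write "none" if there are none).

States satisfying auth → ¬locked: {Locked, Fail, Check, Auth}.
States satisfying locked: {Start, Prompt, Fail}.
States satisfying A[auth → ¬locked U locked]: {Start, Prompt, Fail}.

{Start, Prompt, Fail}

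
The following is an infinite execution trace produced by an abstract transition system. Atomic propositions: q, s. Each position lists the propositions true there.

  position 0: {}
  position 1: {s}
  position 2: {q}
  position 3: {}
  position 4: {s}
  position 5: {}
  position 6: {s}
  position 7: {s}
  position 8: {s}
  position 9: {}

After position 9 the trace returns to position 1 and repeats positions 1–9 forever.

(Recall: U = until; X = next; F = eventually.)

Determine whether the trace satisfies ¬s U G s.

Walking from position 0: at position 1, G s has not yet held and ¬s fails, so ¬s U G s is false.

Does not hold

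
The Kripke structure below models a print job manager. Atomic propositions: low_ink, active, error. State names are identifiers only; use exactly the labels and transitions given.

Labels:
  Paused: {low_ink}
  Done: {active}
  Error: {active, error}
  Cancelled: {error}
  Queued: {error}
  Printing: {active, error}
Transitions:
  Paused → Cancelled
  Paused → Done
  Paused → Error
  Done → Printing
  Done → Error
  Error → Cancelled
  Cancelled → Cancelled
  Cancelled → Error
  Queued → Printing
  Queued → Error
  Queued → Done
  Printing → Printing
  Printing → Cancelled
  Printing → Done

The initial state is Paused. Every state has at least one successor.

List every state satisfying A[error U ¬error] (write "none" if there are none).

{Paused, Done}

States satisfying error: {Error, Cancelled, Queued, Printing}.
States satisfying ¬error: {Paused, Done}.
States satisfying A[error U ¬error]: {Paused, Done}.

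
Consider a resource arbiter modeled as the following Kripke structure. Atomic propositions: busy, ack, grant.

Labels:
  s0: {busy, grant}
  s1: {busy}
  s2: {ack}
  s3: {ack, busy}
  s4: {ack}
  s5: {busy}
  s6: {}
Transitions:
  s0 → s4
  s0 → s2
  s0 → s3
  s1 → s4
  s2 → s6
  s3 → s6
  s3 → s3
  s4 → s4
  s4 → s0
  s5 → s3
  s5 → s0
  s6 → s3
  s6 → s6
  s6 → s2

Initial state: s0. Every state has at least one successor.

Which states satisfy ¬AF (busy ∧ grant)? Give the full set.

{s1, s2, s3, s4, s5, s6}

States satisfying busy ∧ grant: {s0}.
States satisfying AF (busy ∧ grant): {s0}.
States satisfying ¬AF (busy ∧ grant): {s1, s2, s3, s4, s5, s6}.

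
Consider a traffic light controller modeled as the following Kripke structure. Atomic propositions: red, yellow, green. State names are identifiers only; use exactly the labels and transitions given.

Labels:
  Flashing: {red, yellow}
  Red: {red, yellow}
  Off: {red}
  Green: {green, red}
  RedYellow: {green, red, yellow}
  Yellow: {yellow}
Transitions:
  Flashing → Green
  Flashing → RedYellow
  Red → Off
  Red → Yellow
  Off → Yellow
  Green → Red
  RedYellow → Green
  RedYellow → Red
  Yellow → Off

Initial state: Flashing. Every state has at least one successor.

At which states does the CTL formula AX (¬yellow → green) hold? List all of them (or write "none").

{Flashing, Off, Green, RedYellow}

States satisfying ¬yellow → green: {Flashing, Red, Green, RedYellow, Yellow}.
States satisfying AX (¬yellow → green): {Flashing, Off, Green, RedYellow}.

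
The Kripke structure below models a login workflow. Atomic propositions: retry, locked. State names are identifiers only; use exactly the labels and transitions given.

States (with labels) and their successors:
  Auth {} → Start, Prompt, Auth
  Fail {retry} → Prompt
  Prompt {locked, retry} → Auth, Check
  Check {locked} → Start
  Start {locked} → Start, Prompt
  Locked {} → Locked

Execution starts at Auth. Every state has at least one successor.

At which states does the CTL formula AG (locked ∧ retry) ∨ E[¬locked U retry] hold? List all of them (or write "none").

States satisfying locked ∧ retry: {Prompt}.
States satisfying AG (locked ∧ retry): ∅.
States satisfying ¬locked: {Auth, Fail, Locked}.
States satisfying retry: {Fail, Prompt}.
States satisfying E[¬locked U retry]: {Auth, Fail, Prompt}.
States satisfying AG (locked ∧ retry) ∨ E[¬locked U retry]: {Auth, Fail, Prompt}.

{Auth, Fail, Prompt}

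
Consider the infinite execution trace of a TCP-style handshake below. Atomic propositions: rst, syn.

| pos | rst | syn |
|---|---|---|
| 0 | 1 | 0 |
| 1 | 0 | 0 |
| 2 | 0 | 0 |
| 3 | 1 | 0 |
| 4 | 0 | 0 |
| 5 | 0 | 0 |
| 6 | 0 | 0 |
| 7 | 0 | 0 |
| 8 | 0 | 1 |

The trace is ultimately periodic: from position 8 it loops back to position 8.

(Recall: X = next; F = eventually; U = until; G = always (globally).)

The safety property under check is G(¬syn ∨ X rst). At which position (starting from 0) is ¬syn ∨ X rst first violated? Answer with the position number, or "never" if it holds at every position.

Check ¬syn ∨ X rst at each position in order: 0 ✓, 1 ✓, 2 ✓, 3 ✓, 4 ✓, 5 ✓, 6 ✓, 7 ✓.
At position 8 the labels are {syn} and the next position 8 has {syn}, so ¬syn ∨ X rst is false there. This is the first violation.

8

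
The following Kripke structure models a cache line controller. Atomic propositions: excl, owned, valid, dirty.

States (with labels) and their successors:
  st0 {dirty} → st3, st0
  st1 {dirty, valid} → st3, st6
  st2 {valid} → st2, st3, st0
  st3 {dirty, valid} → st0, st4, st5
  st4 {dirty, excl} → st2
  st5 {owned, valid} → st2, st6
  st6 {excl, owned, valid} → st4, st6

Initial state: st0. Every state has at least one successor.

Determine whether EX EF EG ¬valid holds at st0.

States satisfying EF EG ¬valid: {st0, st1, st2, st3, st4, st5, st6}.
States satisfying EX EF EG ¬valid: {st0, st1, st2, st3, st4, st5, st6}.
st0 ∈ Sat(EX EF EG ¬valid).

Satisfied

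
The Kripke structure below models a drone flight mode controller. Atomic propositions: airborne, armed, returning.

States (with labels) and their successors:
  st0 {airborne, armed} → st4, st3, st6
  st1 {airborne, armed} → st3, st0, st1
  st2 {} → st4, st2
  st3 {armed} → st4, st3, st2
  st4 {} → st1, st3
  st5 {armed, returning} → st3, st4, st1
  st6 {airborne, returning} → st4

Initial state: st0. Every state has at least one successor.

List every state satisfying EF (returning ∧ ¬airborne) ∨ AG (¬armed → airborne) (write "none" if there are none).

States satisfying returning ∧ ¬airborne: {st5}.
States satisfying EF (returning ∧ ¬airborne): {st5}.
States satisfying ¬armed → airborne: {st0, st1, st3, st5, st6}.
States satisfying AG (¬armed → airborne): ∅.
States satisfying EF (returning ∧ ¬airborne) ∨ AG (¬armed → airborne): {st5}.

{st5}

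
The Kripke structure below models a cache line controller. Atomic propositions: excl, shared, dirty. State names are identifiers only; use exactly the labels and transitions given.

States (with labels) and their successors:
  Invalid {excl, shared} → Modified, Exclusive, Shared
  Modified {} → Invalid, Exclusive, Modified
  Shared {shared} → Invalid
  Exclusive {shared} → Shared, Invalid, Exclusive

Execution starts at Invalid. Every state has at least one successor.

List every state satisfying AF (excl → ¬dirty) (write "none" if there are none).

{Invalid, Modified, Shared, Exclusive}

States satisfying excl → ¬dirty: {Invalid, Modified, Shared, Exclusive}.
States satisfying AF (excl → ¬dirty): {Invalid, Modified, Shared, Exclusive}.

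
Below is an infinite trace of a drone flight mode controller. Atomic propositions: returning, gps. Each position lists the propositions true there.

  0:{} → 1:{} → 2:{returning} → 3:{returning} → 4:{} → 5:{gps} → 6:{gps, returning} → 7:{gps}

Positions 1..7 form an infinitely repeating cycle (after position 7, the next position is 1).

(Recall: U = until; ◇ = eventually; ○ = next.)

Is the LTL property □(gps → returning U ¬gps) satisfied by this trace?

gps → returning U ¬gps must hold at every position from 0 onward. It fails at position 5, so □(gps → returning U ¬gps) is false.
Positions where gps holds: 5, 6, 7.
Check returning U ¬gps at each: 5→fails, 6→fails, 7→fails.

Does not hold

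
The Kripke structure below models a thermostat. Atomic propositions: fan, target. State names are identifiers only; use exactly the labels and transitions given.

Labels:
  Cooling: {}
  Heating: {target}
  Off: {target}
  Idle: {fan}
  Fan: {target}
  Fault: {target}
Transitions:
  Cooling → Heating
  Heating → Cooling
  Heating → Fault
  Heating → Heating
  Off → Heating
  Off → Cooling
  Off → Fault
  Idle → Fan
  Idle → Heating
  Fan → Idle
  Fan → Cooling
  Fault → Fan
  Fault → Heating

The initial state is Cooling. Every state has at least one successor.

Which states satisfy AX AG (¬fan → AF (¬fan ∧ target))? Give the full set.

States satisfying AG (¬fan → AF (¬fan ∧ target)): {Cooling, Heating, Off, Idle, Fan, Fault}.
States satisfying AX AG (¬fan → AF (¬fan ∧ target)): {Cooling, Heating, Off, Idle, Fan, Fault}.

{Cooling, Heating, Off, Idle, Fan, Fault}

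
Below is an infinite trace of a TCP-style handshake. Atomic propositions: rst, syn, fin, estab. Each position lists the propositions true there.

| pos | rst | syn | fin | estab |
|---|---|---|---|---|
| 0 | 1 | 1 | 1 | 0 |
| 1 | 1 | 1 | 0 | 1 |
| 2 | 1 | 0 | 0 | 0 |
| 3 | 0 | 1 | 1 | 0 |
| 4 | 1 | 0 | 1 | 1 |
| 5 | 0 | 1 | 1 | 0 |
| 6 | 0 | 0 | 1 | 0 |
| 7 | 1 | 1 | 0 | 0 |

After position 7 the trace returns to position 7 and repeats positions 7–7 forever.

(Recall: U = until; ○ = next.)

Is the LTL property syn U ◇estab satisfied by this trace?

Walking from position 0: ◇estab first holds at position 0, and syn holds at every earlier position along the way, so syn U ◇estab holds.

Satisfied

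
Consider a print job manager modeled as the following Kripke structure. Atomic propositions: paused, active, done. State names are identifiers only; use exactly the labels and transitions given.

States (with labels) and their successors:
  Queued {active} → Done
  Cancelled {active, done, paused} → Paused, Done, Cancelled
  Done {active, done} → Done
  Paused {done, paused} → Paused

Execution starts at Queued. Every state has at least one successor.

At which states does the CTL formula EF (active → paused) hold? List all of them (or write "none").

{Cancelled, Paused}

States satisfying active → paused: {Cancelled, Paused}.
States satisfying EF (active → paused): {Cancelled, Paused}.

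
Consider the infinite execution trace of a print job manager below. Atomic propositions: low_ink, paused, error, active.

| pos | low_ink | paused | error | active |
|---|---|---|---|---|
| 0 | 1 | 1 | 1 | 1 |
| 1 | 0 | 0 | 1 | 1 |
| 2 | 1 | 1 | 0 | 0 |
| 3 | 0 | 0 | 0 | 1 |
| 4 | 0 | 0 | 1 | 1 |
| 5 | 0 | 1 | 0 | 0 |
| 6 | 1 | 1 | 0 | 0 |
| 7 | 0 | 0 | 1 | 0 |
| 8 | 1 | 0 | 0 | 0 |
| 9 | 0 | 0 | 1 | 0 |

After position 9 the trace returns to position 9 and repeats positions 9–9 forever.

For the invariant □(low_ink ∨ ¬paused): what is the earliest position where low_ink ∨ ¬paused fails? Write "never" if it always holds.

Check low_ink ∨ ¬paused at each position in order: 0 ✓, 1 ✓, 2 ✓, 3 ✓, 4 ✓.
At position 5 the labels are {paused}, so low_ink ∨ ¬paused is false there. This is the first violation.

5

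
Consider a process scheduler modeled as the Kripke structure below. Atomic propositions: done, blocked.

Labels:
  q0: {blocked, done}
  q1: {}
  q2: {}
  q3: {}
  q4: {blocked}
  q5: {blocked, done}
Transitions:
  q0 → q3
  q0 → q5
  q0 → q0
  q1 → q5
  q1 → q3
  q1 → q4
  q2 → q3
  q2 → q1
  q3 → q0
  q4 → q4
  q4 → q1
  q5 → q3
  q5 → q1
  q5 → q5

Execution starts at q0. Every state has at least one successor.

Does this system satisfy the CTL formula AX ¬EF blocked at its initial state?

Violated

States satisfying ¬EF blocked: ∅.
States satisfying AX ¬EF blocked: ∅.
q0 ∉ Sat(AX ¬EF blocked).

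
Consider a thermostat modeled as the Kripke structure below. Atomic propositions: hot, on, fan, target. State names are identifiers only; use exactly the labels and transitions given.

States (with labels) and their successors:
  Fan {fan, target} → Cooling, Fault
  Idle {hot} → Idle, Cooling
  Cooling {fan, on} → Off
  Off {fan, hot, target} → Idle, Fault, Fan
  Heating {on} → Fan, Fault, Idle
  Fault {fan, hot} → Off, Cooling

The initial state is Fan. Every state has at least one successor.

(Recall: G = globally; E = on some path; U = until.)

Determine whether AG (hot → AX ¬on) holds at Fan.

States satisfying hot → AX ¬on: {Fan, Cooling, Off, Heating}.
States satisfying AG (hot → AX ¬on): ∅.
Fault is reachable from Fan and violates hot → AX ¬on, so AG fails at Fan.
Fan ∉ Sat(AG (hot → AX ¬on)).

Does not hold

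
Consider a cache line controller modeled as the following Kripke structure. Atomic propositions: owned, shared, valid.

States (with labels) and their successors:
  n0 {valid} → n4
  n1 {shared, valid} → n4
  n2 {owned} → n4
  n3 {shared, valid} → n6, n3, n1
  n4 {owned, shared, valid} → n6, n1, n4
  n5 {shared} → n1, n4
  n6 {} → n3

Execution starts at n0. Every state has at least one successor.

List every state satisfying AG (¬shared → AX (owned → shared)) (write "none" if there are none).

{n0, n1, n2, n3, n4, n5, n6}

States satisfying ¬shared → AX (owned → shared): {n0, n1, n2, n3, n4, n5, n6}.
States satisfying AG (¬shared → AX (owned → shared)): {n0, n1, n2, n3, n4, n5, n6}.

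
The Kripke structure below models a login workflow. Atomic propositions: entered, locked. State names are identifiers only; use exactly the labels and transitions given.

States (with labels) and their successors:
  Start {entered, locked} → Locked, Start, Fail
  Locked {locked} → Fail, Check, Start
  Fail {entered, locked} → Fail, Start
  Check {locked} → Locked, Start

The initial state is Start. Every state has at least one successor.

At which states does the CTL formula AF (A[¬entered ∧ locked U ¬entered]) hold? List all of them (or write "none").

States satisfying A[¬entered ∧ locked U ¬entered]: {Locked, Check}.
States satisfying AF (A[¬entered ∧ locked U ¬entered]): {Locked, Check}.

{Locked, Check}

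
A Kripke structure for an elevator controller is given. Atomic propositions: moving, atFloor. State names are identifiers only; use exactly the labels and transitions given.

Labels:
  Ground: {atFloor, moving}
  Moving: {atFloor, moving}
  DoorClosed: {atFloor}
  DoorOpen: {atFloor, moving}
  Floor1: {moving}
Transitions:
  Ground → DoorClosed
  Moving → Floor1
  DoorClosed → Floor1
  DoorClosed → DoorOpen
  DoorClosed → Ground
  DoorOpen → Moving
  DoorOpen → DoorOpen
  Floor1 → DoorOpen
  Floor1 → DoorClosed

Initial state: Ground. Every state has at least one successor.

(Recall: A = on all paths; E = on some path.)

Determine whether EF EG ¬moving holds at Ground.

No

States satisfying EG ¬moving: ∅.
States satisfying EF EG ¬moving: ∅.
No suitable path/successor from Ground witnesses the formula.
Ground ∉ Sat(EF EG ¬moving).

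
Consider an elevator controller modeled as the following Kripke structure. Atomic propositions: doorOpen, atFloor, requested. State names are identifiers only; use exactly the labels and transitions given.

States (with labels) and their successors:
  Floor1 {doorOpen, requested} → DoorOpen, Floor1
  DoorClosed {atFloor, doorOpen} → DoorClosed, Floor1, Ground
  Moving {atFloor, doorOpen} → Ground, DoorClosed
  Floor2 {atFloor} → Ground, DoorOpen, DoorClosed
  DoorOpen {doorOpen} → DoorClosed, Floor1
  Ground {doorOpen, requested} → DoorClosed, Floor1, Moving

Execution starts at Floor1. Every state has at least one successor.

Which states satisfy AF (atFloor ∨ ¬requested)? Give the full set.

{DoorClosed, Moving, Floor2, DoorOpen}

States satisfying atFloor ∨ ¬requested: {DoorClosed, Moving, Floor2, DoorOpen}.
States satisfying AF (atFloor ∨ ¬requested): {DoorClosed, Moving, Floor2, DoorOpen}.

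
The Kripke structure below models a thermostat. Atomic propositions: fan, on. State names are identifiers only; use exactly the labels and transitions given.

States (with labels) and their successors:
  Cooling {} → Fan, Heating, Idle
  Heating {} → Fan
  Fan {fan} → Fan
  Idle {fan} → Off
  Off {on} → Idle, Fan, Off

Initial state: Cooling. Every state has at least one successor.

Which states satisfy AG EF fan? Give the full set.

{Cooling, Heating, Fan, Idle, Off}

States satisfying EF fan: {Cooling, Heating, Fan, Idle, Off}.
States satisfying AG EF fan: {Cooling, Heating, Fan, Idle, Off}.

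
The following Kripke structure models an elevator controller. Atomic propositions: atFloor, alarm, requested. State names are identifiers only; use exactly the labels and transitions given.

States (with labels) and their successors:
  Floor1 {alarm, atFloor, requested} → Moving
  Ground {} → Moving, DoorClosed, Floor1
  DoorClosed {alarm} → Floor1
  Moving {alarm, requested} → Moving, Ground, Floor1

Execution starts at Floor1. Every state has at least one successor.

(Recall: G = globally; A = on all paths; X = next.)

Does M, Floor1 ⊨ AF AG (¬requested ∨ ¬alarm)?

States satisfying AG (¬requested ∨ ¬alarm): ∅.
States satisfying AF AG (¬requested ∨ ¬alarm): ∅.
There is a path from Floor1 along which AG (¬requested ∨ ¬alarm) never holds.
Floor1 ∉ Sat(AF AG (¬requested ∨ ¬alarm)).

Does not hold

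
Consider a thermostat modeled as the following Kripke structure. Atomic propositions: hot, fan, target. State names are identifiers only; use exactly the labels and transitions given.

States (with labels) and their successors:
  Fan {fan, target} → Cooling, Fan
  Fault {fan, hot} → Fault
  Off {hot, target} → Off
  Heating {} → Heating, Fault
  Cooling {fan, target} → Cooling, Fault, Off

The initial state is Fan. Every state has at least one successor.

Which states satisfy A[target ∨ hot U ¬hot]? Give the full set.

{Fan, Heating, Cooling}

States satisfying target ∨ hot: {Fan, Fault, Off, Cooling}.
States satisfying ¬hot: {Fan, Heating, Cooling}.
States satisfying A[target ∨ hot U ¬hot]: {Fan, Heating, Cooling}.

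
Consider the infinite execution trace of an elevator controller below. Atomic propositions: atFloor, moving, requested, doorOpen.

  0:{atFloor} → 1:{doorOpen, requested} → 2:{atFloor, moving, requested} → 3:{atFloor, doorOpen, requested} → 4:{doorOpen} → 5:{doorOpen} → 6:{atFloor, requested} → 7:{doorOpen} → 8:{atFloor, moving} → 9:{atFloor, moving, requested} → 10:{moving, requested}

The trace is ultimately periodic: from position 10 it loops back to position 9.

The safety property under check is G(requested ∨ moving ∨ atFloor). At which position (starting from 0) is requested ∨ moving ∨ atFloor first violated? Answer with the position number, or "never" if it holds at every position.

4

Check requested ∨ moving ∨ atFloor at each position in order: 0 ✓, 1 ✓, 2 ✓, 3 ✓.
At position 4 the labels are {doorOpen}, so requested ∨ moving ∨ atFloor is false there. This is the first violation.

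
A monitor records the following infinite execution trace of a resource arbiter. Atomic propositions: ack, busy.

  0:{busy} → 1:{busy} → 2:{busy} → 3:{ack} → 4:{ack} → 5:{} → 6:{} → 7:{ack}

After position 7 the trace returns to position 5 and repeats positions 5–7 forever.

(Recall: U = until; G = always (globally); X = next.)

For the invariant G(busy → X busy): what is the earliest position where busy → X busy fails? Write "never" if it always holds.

2

Check busy → X busy at each position in order: 0 ✓, 1 ✓.
At position 2 the labels are {busy} and the next position 3 has {ack}, so busy → X busy is false there. This is the first violation.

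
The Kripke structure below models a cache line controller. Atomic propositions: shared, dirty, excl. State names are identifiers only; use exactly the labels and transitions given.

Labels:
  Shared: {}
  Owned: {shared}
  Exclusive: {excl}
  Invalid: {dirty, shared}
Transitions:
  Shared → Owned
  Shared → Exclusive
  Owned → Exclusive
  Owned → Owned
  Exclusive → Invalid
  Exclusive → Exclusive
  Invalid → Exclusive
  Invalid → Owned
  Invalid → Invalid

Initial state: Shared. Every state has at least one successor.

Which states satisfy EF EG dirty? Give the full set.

States satisfying EG dirty: {Invalid}.
States satisfying EF EG dirty: {Shared, Owned, Exclusive, Invalid}.

{Shared, Owned, Exclusive, Invalid}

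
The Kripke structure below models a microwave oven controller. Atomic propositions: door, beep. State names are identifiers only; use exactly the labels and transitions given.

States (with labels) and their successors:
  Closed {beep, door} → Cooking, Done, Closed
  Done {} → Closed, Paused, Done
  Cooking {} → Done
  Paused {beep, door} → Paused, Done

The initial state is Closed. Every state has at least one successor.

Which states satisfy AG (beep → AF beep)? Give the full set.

States satisfying beep → AF beep: {Closed, Done, Cooking, Paused}.
States satisfying AG (beep → AF beep): {Closed, Done, Cooking, Paused}.

{Closed, Done, Cooking, Paused}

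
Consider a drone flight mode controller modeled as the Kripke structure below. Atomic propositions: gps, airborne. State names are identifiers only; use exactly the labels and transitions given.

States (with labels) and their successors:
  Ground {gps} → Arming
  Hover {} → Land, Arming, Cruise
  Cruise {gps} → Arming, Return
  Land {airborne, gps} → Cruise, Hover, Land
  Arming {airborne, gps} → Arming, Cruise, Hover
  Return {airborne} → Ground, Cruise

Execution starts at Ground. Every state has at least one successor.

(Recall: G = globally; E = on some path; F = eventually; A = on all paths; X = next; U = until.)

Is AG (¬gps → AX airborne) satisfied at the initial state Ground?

Violated

States satisfying ¬gps → AX airborne: {Ground, Cruise, Land, Arming}.
States satisfying AG (¬gps → AX airborne): ∅.
Hover is reachable from Ground and violates ¬gps → AX airborne, so AG fails at Ground.
Ground ∉ Sat(AG (¬gps → AX airborne)).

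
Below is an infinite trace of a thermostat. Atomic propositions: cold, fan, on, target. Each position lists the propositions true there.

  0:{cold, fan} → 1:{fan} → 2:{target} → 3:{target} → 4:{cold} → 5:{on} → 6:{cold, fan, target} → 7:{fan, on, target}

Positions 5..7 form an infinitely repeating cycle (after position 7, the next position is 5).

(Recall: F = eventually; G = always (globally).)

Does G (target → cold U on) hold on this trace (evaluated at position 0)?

Does not hold

target → cold U on must hold at every position from 0 onward. It fails at position 2, so G (target → cold U on) is false.
Positions where target holds: 2, 3, 6, 7.
Check cold U on at each: 2→fails, 3→fails, 6→ok, 7→ok.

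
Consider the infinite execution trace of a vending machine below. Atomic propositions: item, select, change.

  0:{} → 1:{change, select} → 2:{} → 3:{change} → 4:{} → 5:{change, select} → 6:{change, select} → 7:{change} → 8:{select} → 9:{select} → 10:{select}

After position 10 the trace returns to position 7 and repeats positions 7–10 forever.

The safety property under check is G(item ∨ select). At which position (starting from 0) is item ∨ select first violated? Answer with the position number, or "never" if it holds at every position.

At position 0 the labels are {}, so item ∨ select is false there. This is the first violation.

0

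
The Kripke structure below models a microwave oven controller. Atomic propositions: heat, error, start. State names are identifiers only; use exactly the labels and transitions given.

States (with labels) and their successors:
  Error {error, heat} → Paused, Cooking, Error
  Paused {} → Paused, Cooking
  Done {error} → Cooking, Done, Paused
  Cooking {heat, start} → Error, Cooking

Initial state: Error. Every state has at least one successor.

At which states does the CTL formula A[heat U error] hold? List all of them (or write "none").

{Error, Done}

States satisfying heat: {Error, Cooking}.
States satisfying error: {Error, Done}.
States satisfying A[heat U error]: {Error, Done}.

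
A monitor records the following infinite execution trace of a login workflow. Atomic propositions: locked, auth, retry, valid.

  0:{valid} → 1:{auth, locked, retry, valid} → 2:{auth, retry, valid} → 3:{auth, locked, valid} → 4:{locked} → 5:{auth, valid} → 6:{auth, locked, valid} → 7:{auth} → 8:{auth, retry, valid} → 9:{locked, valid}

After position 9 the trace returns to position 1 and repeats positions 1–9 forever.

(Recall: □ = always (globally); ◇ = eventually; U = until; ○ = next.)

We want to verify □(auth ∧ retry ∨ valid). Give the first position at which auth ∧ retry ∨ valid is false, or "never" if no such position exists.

Check auth ∧ retry ∨ valid at each position in order: 0 ✓, 1 ✓, 2 ✓, 3 ✓.
At position 4 the labels are {locked}, so auth ∧ retry ∨ valid is false there. This is the first violation.

4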